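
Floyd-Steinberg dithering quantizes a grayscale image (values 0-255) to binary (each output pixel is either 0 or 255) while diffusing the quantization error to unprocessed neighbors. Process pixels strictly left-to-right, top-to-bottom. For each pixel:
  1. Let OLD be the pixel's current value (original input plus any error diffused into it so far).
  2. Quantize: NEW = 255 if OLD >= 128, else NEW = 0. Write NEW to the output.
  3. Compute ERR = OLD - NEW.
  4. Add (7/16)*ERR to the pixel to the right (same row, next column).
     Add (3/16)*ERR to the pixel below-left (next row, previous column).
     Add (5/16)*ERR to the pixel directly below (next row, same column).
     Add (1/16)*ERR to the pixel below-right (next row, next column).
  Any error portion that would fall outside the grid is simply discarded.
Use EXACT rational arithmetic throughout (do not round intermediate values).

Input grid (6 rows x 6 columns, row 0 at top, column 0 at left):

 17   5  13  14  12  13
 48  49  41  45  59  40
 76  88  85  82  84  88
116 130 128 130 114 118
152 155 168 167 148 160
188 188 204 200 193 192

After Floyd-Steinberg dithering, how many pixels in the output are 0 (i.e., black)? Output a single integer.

Answer: 20

Derivation:
(0,0): OLD=17 → NEW=0, ERR=17
(0,1): OLD=199/16 → NEW=0, ERR=199/16
(0,2): OLD=4721/256 → NEW=0, ERR=4721/256
(0,3): OLD=90391/4096 → NEW=0, ERR=90391/4096
(0,4): OLD=1419169/65536 → NEW=0, ERR=1419169/65536
(0,5): OLD=23565671/1048576 → NEW=0, ERR=23565671/1048576
(1,0): OLD=14245/256 → NEW=0, ERR=14245/256
(1,1): OLD=167427/2048 → NEW=0, ERR=167427/2048
(1,2): OLD=5730751/65536 → NEW=0, ERR=5730751/65536
(1,3): OLD=24999635/262144 → NEW=0, ERR=24999635/262144
(1,4): OLD=1897216153/16777216 → NEW=0, ERR=1897216153/16777216
(1,5): OLD=26266492255/268435456 → NEW=0, ERR=26266492255/268435456
(2,0): OLD=3562449/32768 → NEW=0, ERR=3562449/32768
(2,1): OLD=189776267/1048576 → NEW=255, ERR=-77610613/1048576
(2,2): OLD=1726967393/16777216 → NEW=0, ERR=1726967393/16777216
(2,3): OLD=24629541529/134217728 → NEW=255, ERR=-9595979111/134217728
(2,4): OLD=482609940555/4294967296 → NEW=0, ERR=482609940555/4294967296
(2,5): OLD=12012590252221/68719476736 → NEW=255, ERR=-5510876315459/68719476736
(3,0): OLD=2283317057/16777216 → NEW=255, ERR=-1994873023/16777216
(3,1): OLD=10864262573/134217728 → NEW=0, ERR=10864262573/134217728
(3,2): OLD=190642172439/1073741824 → NEW=255, ERR=-83161992681/1073741824
(3,3): OLD=6959572997125/68719476736 → NEW=0, ERR=6959572997125/68719476736
(3,4): OLD=95612180769765/549755813888 → NEW=255, ERR=-44575551771675/549755813888
(3,5): OLD=567249133991499/8796093022208 → NEW=0, ERR=567249133991499/8796093022208
(4,0): OLD=279215381295/2147483648 → NEW=255, ERR=-268392948945/2147483648
(4,1): OLD=3561834107235/34359738368 → NEW=0, ERR=3561834107235/34359738368
(4,2): OLD=234413014738489/1099511627776 → NEW=255, ERR=-45962450344391/1099511627776
(4,3): OLD=2820312565641341/17592186044416 → NEW=255, ERR=-1665694875684739/17592186044416
(4,4): OLD=28051489631128909/281474976710656 → NEW=0, ERR=28051489631128909/281474976710656
(4,5): OLD=984873546728723963/4503599627370496 → NEW=255, ERR=-163544358250752517/4503599627370496
(5,0): OLD=92568159417049/549755813888 → NEW=255, ERR=-47619573124391/549755813888
(5,1): OLD=2935245868873321/17592186044416 → NEW=255, ERR=-1550761572452759/17592186044416
(5,2): OLD=19857571325051667/140737488355328 → NEW=255, ERR=-16030488205556973/140737488355328
(5,3): OLD=615425582146745089/4503599627370496 → NEW=255, ERR=-532992322832731391/4503599627370496
(5,4): OLD=1437904699631716737/9007199254740992 → NEW=255, ERR=-858931110327236223/9007199254740992
(5,5): OLD=20919802423962273781/144115188075855872 → NEW=255, ERR=-15829570535380973579/144115188075855872
Output grid:
  Row 0: ......  (6 black, running=6)
  Row 1: ......  (6 black, running=12)
  Row 2: .#.#.#  (3 black, running=15)
  Row 3: #.#.#.  (3 black, running=18)
  Row 4: #.##.#  (2 black, running=20)
  Row 5: ######  (0 black, running=20)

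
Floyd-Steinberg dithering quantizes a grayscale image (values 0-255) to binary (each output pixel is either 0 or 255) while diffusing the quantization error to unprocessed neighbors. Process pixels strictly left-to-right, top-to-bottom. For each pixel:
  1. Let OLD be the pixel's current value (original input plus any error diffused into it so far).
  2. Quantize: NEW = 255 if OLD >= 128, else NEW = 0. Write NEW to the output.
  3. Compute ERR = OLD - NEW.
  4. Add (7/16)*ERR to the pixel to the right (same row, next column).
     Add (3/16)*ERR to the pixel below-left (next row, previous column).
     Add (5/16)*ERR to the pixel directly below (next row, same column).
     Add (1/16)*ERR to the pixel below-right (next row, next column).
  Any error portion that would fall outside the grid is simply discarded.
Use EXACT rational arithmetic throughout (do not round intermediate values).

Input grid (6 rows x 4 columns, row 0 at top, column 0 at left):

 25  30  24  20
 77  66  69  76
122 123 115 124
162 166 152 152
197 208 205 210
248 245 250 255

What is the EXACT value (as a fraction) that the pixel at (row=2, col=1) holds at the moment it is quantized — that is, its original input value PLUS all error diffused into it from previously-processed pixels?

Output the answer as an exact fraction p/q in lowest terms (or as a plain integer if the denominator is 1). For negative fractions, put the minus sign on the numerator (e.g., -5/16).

(0,0): OLD=25 → NEW=0, ERR=25
(0,1): OLD=655/16 → NEW=0, ERR=655/16
(0,2): OLD=10729/256 → NEW=0, ERR=10729/256
(0,3): OLD=157023/4096 → NEW=0, ERR=157023/4096
(1,0): OLD=23677/256 → NEW=0, ERR=23677/256
(1,1): OLD=263531/2048 → NEW=255, ERR=-258709/2048
(1,2): OLD=2397127/65536 → NEW=0, ERR=2397127/65536
(1,3): OLD=111780129/1048576 → NEW=0, ERR=111780129/1048576
(2,0): OLD=4168649/32768 → NEW=0, ERR=4168649/32768
(2,1): OLD=159195187/1048576 → NEW=255, ERR=-108191693/1048576
Target (2,1): original=123, with diffused error = 159195187/1048576

Answer: 159195187/1048576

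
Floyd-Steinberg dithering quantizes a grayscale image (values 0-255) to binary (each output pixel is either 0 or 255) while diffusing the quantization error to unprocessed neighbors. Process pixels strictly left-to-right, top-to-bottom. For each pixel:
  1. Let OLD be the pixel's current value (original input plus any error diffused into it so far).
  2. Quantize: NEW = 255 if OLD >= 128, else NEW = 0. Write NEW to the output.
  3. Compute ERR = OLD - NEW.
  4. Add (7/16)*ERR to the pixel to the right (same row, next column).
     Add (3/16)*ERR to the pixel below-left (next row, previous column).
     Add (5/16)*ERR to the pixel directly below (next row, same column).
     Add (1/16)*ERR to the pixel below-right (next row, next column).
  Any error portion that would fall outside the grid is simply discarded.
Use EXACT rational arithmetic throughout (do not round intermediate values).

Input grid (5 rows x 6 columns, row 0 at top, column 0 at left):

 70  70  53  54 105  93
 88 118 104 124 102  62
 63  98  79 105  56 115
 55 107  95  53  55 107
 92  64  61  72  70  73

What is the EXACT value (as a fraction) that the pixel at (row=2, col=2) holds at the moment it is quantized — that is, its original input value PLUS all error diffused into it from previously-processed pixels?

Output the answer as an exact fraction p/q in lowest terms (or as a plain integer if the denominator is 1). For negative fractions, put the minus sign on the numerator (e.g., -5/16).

Answer: 365072979/8388608

Derivation:
(0,0): OLD=70 → NEW=0, ERR=70
(0,1): OLD=805/8 → NEW=0, ERR=805/8
(0,2): OLD=12419/128 → NEW=0, ERR=12419/128
(0,3): OLD=197525/2048 → NEW=0, ERR=197525/2048
(0,4): OLD=4823315/32768 → NEW=255, ERR=-3532525/32768
(0,5): OLD=24031109/524288 → NEW=0, ERR=24031109/524288
(1,0): OLD=16479/128 → NEW=255, ERR=-16161/128
(1,1): OLD=119577/1024 → NEW=0, ERR=119577/1024
(1,2): OLD=6874125/32768 → NEW=255, ERR=-1481715/32768
(1,3): OLD=15755849/131072 → NEW=0, ERR=15755849/131072
(1,4): OLD=1136859515/8388608 → NEW=255, ERR=-1002235525/8388608
(1,5): OLD=2324012781/134217728 → NEW=0, ERR=2324012781/134217728
(2,0): OLD=744483/16384 → NEW=0, ERR=744483/16384
(2,1): OLD=72352945/524288 → NEW=255, ERR=-61340495/524288
(2,2): OLD=365072979/8388608 → NEW=0, ERR=365072979/8388608
Target (2,2): original=79, with diffused error = 365072979/8388608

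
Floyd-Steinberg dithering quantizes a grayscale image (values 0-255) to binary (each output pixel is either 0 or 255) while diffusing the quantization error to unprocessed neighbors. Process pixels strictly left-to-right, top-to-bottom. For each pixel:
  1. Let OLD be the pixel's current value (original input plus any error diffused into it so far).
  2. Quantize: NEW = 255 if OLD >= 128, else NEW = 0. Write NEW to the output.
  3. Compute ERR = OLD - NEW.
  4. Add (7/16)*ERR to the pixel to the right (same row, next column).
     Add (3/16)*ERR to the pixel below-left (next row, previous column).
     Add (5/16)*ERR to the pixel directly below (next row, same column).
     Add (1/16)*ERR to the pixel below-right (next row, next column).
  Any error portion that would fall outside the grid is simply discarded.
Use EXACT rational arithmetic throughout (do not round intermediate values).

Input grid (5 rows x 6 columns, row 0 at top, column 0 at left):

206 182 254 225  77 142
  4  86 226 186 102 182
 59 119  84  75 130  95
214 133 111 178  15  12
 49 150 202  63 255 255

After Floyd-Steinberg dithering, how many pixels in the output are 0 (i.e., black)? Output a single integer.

(0,0): OLD=206 → NEW=255, ERR=-49
(0,1): OLD=2569/16 → NEW=255, ERR=-1511/16
(0,2): OLD=54447/256 → NEW=255, ERR=-10833/256
(0,3): OLD=845769/4096 → NEW=255, ERR=-198711/4096
(0,4): OLD=3655295/65536 → NEW=0, ERR=3655295/65536
(0,5): OLD=174484857/1048576 → NEW=255, ERR=-92902023/1048576
(1,0): OLD=-7429/256 → NEW=0, ERR=-7429/256
(1,1): OLD=67165/2048 → NEW=0, ERR=67165/2048
(1,2): OLD=13901857/65536 → NEW=255, ERR=-2809823/65536
(1,3): OLD=41915533/262144 → NEW=255, ERR=-24931187/262144
(1,4): OLD=976050311/16777216 → NEW=0, ERR=976050311/16777216
(1,5): OLD=49191198849/268435456 → NEW=255, ERR=-19259842431/268435456
(2,0): OLD=1837647/32768 → NEW=0, ERR=1837647/32768
(2,1): OLD=150922709/1048576 → NEW=255, ERR=-116464171/1048576
(2,2): OLD=104465343/16777216 → NEW=0, ERR=104465343/16777216
(2,3): OLD=7547386503/134217728 → NEW=0, ERR=7547386503/134217728
(2,4): OLD=658784121621/4294967296 → NEW=255, ERR=-436432538859/4294967296
(2,5): OLD=2182404003043/68719476736 → NEW=0, ERR=2182404003043/68719476736
(3,0): OLD=3534955231/16777216 → NEW=255, ERR=-743234849/16777216
(3,1): OLD=11218204659/134217728 → NEW=0, ERR=11218204659/134217728
(3,2): OLD=164405738441/1073741824 → NEW=255, ERR=-109398426679/1073741824
(3,3): OLD=9093938263707/68719476736 → NEW=255, ERR=-8429528303973/68719476736
(3,4): OLD=-33508576460613/549755813888 → NEW=0, ERR=-33508576460613/549755813888
(3,5): OLD=-97574123810027/8796093022208 → NEW=0, ERR=-97574123810027/8796093022208
(4,0): OLD=109151918769/2147483648 → NEW=0, ERR=109151918769/2147483648
(4,1): OLD=6063955938557/34359738368 → NEW=255, ERR=-2697777345283/34359738368
(4,2): OLD=129780105312999/1099511627776 → NEW=0, ERR=129780105312999/1099511627776
(4,3): OLD=1029330745988387/17592186044416 → NEW=0, ERR=1029330745988387/17592186044416
(4,4): OLD=70876658060760659/281474976710656 → NEW=255, ERR=-899461000456621/281474976710656
(4,5): OLD=1109353427018841957/4503599627370496 → NEW=255, ERR=-39064477960634523/4503599627370496
Output grid:
  Row 0: ####.#  (1 black, running=1)
  Row 1: ..##.#  (3 black, running=4)
  Row 2: .#..#.  (4 black, running=8)
  Row 3: #.##..  (3 black, running=11)
  Row 4: .#..##  (3 black, running=14)

Answer: 14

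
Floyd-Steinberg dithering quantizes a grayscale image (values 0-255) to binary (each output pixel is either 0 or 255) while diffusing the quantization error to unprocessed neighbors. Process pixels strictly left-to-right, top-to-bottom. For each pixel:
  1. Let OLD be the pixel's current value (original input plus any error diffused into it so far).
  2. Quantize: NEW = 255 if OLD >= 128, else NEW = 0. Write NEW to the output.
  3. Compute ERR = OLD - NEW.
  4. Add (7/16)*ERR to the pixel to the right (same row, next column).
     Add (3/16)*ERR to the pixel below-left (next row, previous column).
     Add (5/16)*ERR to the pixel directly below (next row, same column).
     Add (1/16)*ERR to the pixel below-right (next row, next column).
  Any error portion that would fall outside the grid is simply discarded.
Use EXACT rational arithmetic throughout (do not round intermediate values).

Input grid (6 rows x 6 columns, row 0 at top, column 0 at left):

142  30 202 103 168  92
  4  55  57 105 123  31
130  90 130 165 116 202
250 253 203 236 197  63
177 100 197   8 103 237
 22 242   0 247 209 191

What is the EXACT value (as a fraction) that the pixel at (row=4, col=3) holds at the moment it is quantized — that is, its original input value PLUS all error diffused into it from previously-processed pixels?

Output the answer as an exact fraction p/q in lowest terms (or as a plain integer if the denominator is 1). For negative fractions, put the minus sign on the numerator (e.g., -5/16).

(0,0): OLD=142 → NEW=255, ERR=-113
(0,1): OLD=-311/16 → NEW=0, ERR=-311/16
(0,2): OLD=49535/256 → NEW=255, ERR=-15745/256
(0,3): OLD=311673/4096 → NEW=0, ERR=311673/4096
(0,4): OLD=13191759/65536 → NEW=255, ERR=-3519921/65536
(0,5): OLD=71829545/1048576 → NEW=0, ERR=71829545/1048576
(1,0): OLD=-8949/256 → NEW=0, ERR=-8949/256
(1,1): OLD=30797/2048 → NEW=0, ERR=30797/2048
(1,2): OLD=3762513/65536 → NEW=0, ERR=3762513/65536
(1,3): OLD=36695357/262144 → NEW=255, ERR=-30151363/262144
(1,4): OLD=1233042647/16777216 → NEW=0, ERR=1233042647/16777216
(1,5): OLD=21798061489/268435456 → NEW=0, ERR=21798061489/268435456
(2,0): OLD=3994271/32768 → NEW=0, ERR=3994271/32768
(2,1): OLD=164215749/1048576 → NEW=255, ERR=-103171131/1048576
(2,2): OLD=1413792911/16777216 → NEW=0, ERR=1413792911/16777216
(2,3): OLD=24601147863/134217728 → NEW=255, ERR=-9624372777/134217728
(2,4): OLD=496637587973/4294967296 → NEW=0, ERR=496637587973/4294967296
(2,5): OLD=19417301253235/68719476736 → NEW=255, ERR=1893834685555/68719476736
(3,0): OLD=4523873967/16777216 → NEW=255, ERR=245683887/16777216
(3,1): OLD=33833356291/134217728 → NEW=255, ERR=-392164349/134217728
(3,2): OLD=223833361721/1073741824 → NEW=255, ERR=-49970803399/1073741824
(3,3): OLD=15130558119339/68719476736 → NEW=255, ERR=-2392908448341/68719476736
(3,4): OLD=120169131883083/549755813888 → NEW=255, ERR=-20018600658357/549755813888
(3,5): OLD=553346654473349/8796093022208 → NEW=0, ERR=553346654473349/8796093022208
(4,0): OLD=388755468129/2147483648 → NEW=255, ERR=-158852862111/2147483648
(4,1): OLD=2024253371245/34359738368 → NEW=0, ERR=2024253371245/34359738368
(4,2): OLD=221573167289911/1099511627776 → NEW=255, ERR=-58802297792969/1099511627776
(4,3): OLD=-633592978693453/17592186044416 → NEW=0, ERR=-633592978693453/17592186044416
Target (4,3): original=8, with diffused error = -633592978693453/17592186044416

Answer: -633592978693453/17592186044416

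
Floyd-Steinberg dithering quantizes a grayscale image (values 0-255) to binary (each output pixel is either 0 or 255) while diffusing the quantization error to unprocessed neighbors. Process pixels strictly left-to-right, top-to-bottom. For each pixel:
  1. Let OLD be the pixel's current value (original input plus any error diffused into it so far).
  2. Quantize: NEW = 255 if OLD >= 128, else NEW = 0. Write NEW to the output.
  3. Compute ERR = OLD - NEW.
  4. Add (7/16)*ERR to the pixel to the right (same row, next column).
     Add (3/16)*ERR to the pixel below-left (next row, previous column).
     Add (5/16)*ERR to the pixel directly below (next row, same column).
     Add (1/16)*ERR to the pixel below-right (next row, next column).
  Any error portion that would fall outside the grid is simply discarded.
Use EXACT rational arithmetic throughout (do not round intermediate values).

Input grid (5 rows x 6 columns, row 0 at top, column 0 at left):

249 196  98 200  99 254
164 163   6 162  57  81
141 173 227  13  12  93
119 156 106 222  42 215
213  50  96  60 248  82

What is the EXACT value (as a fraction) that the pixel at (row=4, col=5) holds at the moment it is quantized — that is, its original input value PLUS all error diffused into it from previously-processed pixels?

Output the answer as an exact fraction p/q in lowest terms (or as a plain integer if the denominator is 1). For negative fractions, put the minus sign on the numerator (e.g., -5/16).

(0,0): OLD=249 → NEW=255, ERR=-6
(0,1): OLD=1547/8 → NEW=255, ERR=-493/8
(0,2): OLD=9093/128 → NEW=0, ERR=9093/128
(0,3): OLD=473251/2048 → NEW=255, ERR=-48989/2048
(0,4): OLD=2901109/32768 → NEW=0, ERR=2901109/32768
(0,5): OLD=153476915/524288 → NEW=255, ERR=19783475/524288
(1,0): OLD=19273/128 → NEW=255, ERR=-13367/128
(1,1): OLD=113663/1024 → NEW=0, ERR=113663/1024
(1,2): OLD=2242155/32768 → NEW=0, ERR=2242155/32768
(1,3): OLD=26935439/131072 → NEW=255, ERR=-6487921/131072
(1,4): OLD=575386829/8388608 → NEW=0, ERR=575386829/8388608
(1,5): OLD=17224705675/134217728 → NEW=255, ERR=-17000814965/134217728
(2,0): OLD=2116453/16384 → NEW=255, ERR=-2061467/16384
(2,1): OLD=83331879/524288 → NEW=255, ERR=-50361561/524288
(2,2): OLD=1711395893/8388608 → NEW=255, ERR=-427699147/8388608
(2,3): OLD=-512523059/67108864 → NEW=0, ERR=-512523059/67108864
(2,4): OLD=6979351271/2147483648 → NEW=0, ERR=6979351271/2147483648
(2,5): OLD=2031544958145/34359738368 → NEW=0, ERR=2031544958145/34359738368
(3,0): OLD=517324949/8388608 → NEW=0, ERR=517324949/8388608
(3,1): OLD=9095873393/67108864 → NEW=255, ERR=-8016886927/67108864
(3,2): OLD=16303304995/536870912 → NEW=0, ERR=16303304995/536870912
(3,3): OLD=7913797840297/34359738368 → NEW=255, ERR=-847935443543/34359738368
(3,4): OLD=11772383624201/274877906944 → NEW=0, ERR=11772383624201/274877906944
(3,5): OLD=1110141840545255/4398046511104 → NEW=255, ERR=-11360019786265/4398046511104
(4,0): OLD=225349345691/1073741824 → NEW=255, ERR=-48454819429/1073741824
(4,1): OLD=42496192479/17179869184 → NEW=0, ERR=42496192479/17179869184
(4,2): OLD=51940109989101/549755813888 → NEW=0, ERR=51940109989101/549755813888
(4,3): OLD=910840401832833/8796093022208 → NEW=0, ERR=910840401832833/8796093022208
(4,4): OLD=42877129712558737/140737488355328 → NEW=255, ERR=6989070181950097/140737488355328
(4,5): OLD=237780933245629527/2251799813685248 → NEW=0, ERR=237780933245629527/2251799813685248
Target (4,5): original=82, with diffused error = 237780933245629527/2251799813685248

Answer: 237780933245629527/2251799813685248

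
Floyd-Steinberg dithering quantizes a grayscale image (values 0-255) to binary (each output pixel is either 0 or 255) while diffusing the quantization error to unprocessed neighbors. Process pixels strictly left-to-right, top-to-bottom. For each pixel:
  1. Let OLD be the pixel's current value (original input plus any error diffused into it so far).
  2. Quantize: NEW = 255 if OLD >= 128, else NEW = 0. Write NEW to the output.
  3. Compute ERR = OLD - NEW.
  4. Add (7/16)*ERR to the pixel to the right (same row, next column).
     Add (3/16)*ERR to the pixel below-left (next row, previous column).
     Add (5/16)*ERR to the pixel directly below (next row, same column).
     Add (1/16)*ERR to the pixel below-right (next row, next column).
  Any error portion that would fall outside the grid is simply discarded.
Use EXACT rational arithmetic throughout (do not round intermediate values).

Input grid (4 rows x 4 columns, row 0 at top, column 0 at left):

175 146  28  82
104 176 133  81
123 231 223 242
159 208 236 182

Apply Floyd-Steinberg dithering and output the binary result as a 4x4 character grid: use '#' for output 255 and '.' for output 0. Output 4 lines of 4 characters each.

Answer: #...
.##.
####
.###

Derivation:
(0,0): OLD=175 → NEW=255, ERR=-80
(0,1): OLD=111 → NEW=0, ERR=111
(0,2): OLD=1225/16 → NEW=0, ERR=1225/16
(0,3): OLD=29567/256 → NEW=0, ERR=29567/256
(1,0): OLD=1597/16 → NEW=0, ERR=1597/16
(1,1): OLD=33755/128 → NEW=255, ERR=1115/128
(1,2): OLD=775495/4096 → NEW=255, ERR=-268985/4096
(1,3): OLD=6104481/65536 → NEW=0, ERR=6104481/65536
(2,0): OLD=319129/2048 → NEW=255, ERR=-203111/2048
(2,1): OLD=12075539/65536 → NEW=255, ERR=-4636141/65536
(2,2): OLD=24843123/131072 → NEW=255, ERR=-8580237/131072
(2,3): OLD=499886415/2097152 → NEW=255, ERR=-34887345/2097152
(3,0): OLD=120317401/1048576 → NEW=0, ERR=120317401/1048576
(3,1): OLD=3651072935/16777216 → NEW=255, ERR=-627117145/16777216
(3,2): OLD=51445447545/268435456 → NEW=255, ERR=-17005593735/268435456
(3,3): OLD=622744665551/4294967296 → NEW=255, ERR=-472471994929/4294967296
Row 0: #...
Row 1: .##.
Row 2: ####
Row 3: .###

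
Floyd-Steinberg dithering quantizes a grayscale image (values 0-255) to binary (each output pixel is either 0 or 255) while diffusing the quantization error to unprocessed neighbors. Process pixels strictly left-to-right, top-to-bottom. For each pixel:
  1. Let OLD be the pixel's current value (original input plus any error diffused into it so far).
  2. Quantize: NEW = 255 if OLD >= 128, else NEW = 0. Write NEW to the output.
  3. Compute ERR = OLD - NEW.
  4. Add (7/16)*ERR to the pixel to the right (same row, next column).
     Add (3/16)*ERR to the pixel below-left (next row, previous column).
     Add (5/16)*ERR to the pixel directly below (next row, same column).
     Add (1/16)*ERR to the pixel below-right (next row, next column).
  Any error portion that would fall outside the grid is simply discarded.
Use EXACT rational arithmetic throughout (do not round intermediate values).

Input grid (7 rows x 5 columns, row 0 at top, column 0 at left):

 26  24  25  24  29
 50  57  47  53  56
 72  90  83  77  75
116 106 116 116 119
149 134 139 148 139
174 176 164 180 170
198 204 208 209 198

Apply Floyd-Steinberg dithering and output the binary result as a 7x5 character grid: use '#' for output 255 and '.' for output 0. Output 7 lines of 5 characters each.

Answer: .....
...#.
.#...
#.##.
.#.#.
##.##
#####

Derivation:
(0,0): OLD=26 → NEW=0, ERR=26
(0,1): OLD=283/8 → NEW=0, ERR=283/8
(0,2): OLD=5181/128 → NEW=0, ERR=5181/128
(0,3): OLD=85419/2048 → NEW=0, ERR=85419/2048
(0,4): OLD=1548205/32768 → NEW=0, ERR=1548205/32768
(1,0): OLD=8289/128 → NEW=0, ERR=8289/128
(1,1): OLD=108135/1024 → NEW=0, ERR=108135/1024
(1,2): OLD=3797171/32768 → NEW=0, ERR=3797171/32768
(1,3): OLD=16792983/131072 → NEW=255, ERR=-16630377/131072
(1,4): OLD=37458789/2097152 → NEW=0, ERR=37458789/2097152
(2,0): OLD=1835613/16384 → NEW=0, ERR=1835613/16384
(2,1): OLD=103699599/524288 → NEW=255, ERR=-29993841/524288
(2,2): OLD=645871853/8388608 → NEW=0, ERR=645871853/8388608
(2,3): OLD=10955728631/134217728 → NEW=0, ERR=10955728631/134217728
(2,4): OLD=232708680449/2147483648 → NEW=0, ERR=232708680449/2147483648
(3,0): OLD=1176795085/8388608 → NEW=255, ERR=-962299955/8388608
(3,1): OLD=3984460809/67108864 → NEW=0, ERR=3984460809/67108864
(3,2): OLD=381749065331/2147483648 → NEW=255, ERR=-165859264909/2147483648
(3,3): OLD=570580290315/4294967296 → NEW=255, ERR=-524636370165/4294967296
(3,4): OLD=7182833261111/68719476736 → NEW=0, ERR=7182833261111/68719476736
(4,0): OLD=133448916003/1073741824 → NEW=0, ERR=133448916003/1073741824
(4,1): OLD=6366076911587/34359738368 → NEW=255, ERR=-2395656372253/34359738368
(4,2): OLD=35826493382189/549755813888 → NEW=0, ERR=35826493382189/549755813888
(4,3): OLD=1346767970506467/8796093022208 → NEW=255, ERR=-896235750156573/8796093022208
(4,4): OLD=16811418631307701/140737488355328 → NEW=0, ERR=16811418631307701/140737488355328
(5,0): OLD=109822369060233/549755813888 → NEW=255, ERR=-30365363481207/549755813888
(5,1): OLD=659853821450011/4398046511104 → NEW=255, ERR=-461648038881509/4398046511104
(5,2): OLD=16181999734741299/140737488355328 → NEW=0, ERR=16181999734741299/140737488355328
(5,3): OLD=126626235698442845/562949953421312 → NEW=255, ERR=-16926002423991715/562949953421312
(5,4): OLD=1691611140954159983/9007199254740992 → NEW=255, ERR=-605224669004792977/9007199254740992
(6,0): OLD=11333452691284665/70368744177664 → NEW=255, ERR=-6610577074019655/70368744177664
(6,1): OLD=333727862887508887/2251799813685248 → NEW=255, ERR=-240481089602229353/2251799813685248
(6,2): OLD=6665706306512970605/36028797018963968 → NEW=255, ERR=-2521636933322841235/36028797018963968
(6,3): OLD=94292413826514528367/576460752303423488 → NEW=255, ERR=-52705078010858461073/576460752303423488
(6,4): OLD=1246287996657535113673/9223372036854775808 → NEW=255, ERR=-1105671872740432717367/9223372036854775808
Row 0: .....
Row 1: ...#.
Row 2: .#...
Row 3: #.##.
Row 4: .#.#.
Row 5: ##.##
Row 6: #####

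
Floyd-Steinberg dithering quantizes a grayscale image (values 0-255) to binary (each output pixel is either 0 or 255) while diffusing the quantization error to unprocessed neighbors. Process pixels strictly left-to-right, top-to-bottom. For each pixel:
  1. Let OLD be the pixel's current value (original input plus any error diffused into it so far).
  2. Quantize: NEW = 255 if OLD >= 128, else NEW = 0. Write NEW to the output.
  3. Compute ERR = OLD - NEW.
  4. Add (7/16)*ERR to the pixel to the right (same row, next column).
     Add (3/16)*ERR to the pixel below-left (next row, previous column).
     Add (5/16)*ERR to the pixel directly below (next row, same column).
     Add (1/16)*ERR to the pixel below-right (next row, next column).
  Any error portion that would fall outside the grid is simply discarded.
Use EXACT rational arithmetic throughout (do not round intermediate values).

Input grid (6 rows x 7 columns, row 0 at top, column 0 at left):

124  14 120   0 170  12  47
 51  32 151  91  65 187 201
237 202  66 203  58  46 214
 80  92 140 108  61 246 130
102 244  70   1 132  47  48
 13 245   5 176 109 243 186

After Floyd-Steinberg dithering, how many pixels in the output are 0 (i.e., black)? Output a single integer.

(0,0): OLD=124 → NEW=0, ERR=124
(0,1): OLD=273/4 → NEW=0, ERR=273/4
(0,2): OLD=9591/64 → NEW=255, ERR=-6729/64
(0,3): OLD=-47103/1024 → NEW=0, ERR=-47103/1024
(0,4): OLD=2455559/16384 → NEW=255, ERR=-1722361/16384
(0,5): OLD=-8910799/262144 → NEW=0, ERR=-8910799/262144
(0,6): OLD=134756695/4194304 → NEW=0, ERR=134756695/4194304
(1,0): OLD=6563/64 → NEW=0, ERR=6563/64
(1,1): OLD=44149/512 → NEW=0, ERR=44149/512
(1,2): OLD=2482329/16384 → NEW=255, ERR=-1695591/16384
(1,3): OLD=332005/65536 → NEW=0, ERR=332005/65536
(1,4): OLD=105346255/4194304 → NEW=0, ERR=105346255/4194304
(1,5): OLD=6268631551/33554432 → NEW=255, ERR=-2287748609/33554432
(1,6): OLD=96146498577/536870912 → NEW=255, ERR=-40755583983/536870912
(2,0): OLD=2336471/8192 → NEW=255, ERR=247511/8192
(2,1): OLD=60075437/262144 → NEW=255, ERR=-6771283/262144
(2,2): OLD=120366151/4194304 → NEW=0, ERR=120366151/4194304
(2,3): OLD=7226935759/33554432 → NEW=255, ERR=-1329444401/33554432
(2,4): OLD=9676496511/268435456 → NEW=0, ERR=9676496511/268435456
(2,5): OLD=238805622357/8589934592 → NEW=0, ERR=238805622357/8589934592
(2,6): OLD=27237465036963/137438953472 → NEW=255, ERR=-7809468098397/137438953472
(3,0): OLD=354832231/4194304 → NEW=0, ERR=354832231/4194304
(3,1): OLD=4301981275/33554432 → NEW=255, ERR=-4254398885/33554432
(3,2): OLD=22670362049/268435456 → NEW=0, ERR=22670362049/268435456
(3,3): OLD=151526037367/1073741824 → NEW=255, ERR=-122278127753/1073741824
(3,4): OLD=3460519549799/137438953472 → NEW=0, ERR=3460519549799/137438953472
(3,5): OLD=282906884710693/1099511627776 → NEW=255, ERR=2531419627813/1099511627776
(3,6): OLD=2022892518894587/17592186044416 → NEW=0, ERR=2022892518894587/17592186044416
(4,0): OLD=56190925609/536870912 → NEW=0, ERR=56190925609/536870912
(4,1): OLD=2330369306773/8589934592 → NEW=255, ERR=139935985813/8589934592
(4,2): OLD=10203735390939/137438953472 → NEW=0, ERR=10203735390939/137438953472
(4,3): OLD=8677976624345/1099511627776 → NEW=0, ERR=8677976624345/1099511627776
(4,4): OLD=1201858316144827/8796093022208 → NEW=255, ERR=-1041145404518213/8796093022208
(4,5): OLD=5367425871428923/281474976710656 → NEW=0, ERR=5367425871428923/281474976710656
(4,6): OLD=416224208150073357/4503599627370496 → NEW=0, ERR=416224208150073357/4503599627370496
(5,0): OLD=6701788401295/137438953472 → NEW=0, ERR=6701788401295/137438953472
(5,1): OLD=320932089206533/1099511627776 → NEW=255, ERR=40556624123653/1099511627776
(5,2): OLD=411976225391155/8796093022208 → NEW=0, ERR=411976225391155/8796093022208
(5,3): OLD=12765176722357535/70368744177664 → NEW=255, ERR=-5178853042946785/70368744177664
(5,4): OLD=197625049088079093/4503599627370496 → NEW=0, ERR=197625049088079093/4503599627370496
(5,5): OLD=10019185470942125477/36028797018963968 → NEW=255, ERR=831842231106313637/36028797018963968
(5,6): OLD=130380594383726800651/576460752303423488 → NEW=255, ERR=-16616897453646188789/576460752303423488
Output grid:
  Row 0: ..#.#..  (5 black, running=5)
  Row 1: ..#..##  (4 black, running=9)
  Row 2: ##.#..#  (3 black, running=12)
  Row 3: .#.#.#.  (4 black, running=16)
  Row 4: .#..#..  (5 black, running=21)
  Row 5: .#.#.##  (3 black, running=24)

Answer: 24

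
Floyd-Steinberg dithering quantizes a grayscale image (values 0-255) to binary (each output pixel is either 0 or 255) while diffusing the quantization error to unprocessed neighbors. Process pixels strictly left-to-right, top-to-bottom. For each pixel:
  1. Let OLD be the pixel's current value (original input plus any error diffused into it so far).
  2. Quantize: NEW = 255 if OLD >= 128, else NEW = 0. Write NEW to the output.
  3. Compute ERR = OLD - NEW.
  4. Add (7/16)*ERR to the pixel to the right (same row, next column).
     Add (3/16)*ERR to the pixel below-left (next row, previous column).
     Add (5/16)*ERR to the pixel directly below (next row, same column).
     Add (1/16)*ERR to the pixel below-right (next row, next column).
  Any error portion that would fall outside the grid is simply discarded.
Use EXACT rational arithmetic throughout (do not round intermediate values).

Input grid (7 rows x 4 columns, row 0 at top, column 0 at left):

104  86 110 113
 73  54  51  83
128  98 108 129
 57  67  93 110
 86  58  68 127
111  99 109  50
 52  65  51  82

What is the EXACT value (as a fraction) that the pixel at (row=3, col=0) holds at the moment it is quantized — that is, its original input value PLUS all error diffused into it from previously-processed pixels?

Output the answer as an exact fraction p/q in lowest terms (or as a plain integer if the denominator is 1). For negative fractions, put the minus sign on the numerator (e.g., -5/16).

Answer: 100395183/2097152

Derivation:
(0,0): OLD=104 → NEW=0, ERR=104
(0,1): OLD=263/2 → NEW=255, ERR=-247/2
(0,2): OLD=1791/32 → NEW=0, ERR=1791/32
(0,3): OLD=70393/512 → NEW=255, ERR=-60167/512
(1,0): OLD=2635/32 → NEW=0, ERR=2635/32
(1,1): OLD=17517/256 → NEW=0, ERR=17517/256
(1,2): OLD=562577/8192 → NEW=0, ERR=562577/8192
(1,3): OLD=10462151/131072 → NEW=0, ERR=10462151/131072
(2,0): OLD=682239/4096 → NEW=255, ERR=-362241/4096
(2,1): OLD=12938693/131072 → NEW=0, ERR=12938693/131072
(2,2): OLD=50303073/262144 → NEW=255, ERR=-16543647/262144
(2,3): OLD=547883661/4194304 → NEW=255, ERR=-521663859/4194304
(3,0): OLD=100395183/2097152 → NEW=0, ERR=100395183/2097152
Target (3,0): original=57, with diffused error = 100395183/2097152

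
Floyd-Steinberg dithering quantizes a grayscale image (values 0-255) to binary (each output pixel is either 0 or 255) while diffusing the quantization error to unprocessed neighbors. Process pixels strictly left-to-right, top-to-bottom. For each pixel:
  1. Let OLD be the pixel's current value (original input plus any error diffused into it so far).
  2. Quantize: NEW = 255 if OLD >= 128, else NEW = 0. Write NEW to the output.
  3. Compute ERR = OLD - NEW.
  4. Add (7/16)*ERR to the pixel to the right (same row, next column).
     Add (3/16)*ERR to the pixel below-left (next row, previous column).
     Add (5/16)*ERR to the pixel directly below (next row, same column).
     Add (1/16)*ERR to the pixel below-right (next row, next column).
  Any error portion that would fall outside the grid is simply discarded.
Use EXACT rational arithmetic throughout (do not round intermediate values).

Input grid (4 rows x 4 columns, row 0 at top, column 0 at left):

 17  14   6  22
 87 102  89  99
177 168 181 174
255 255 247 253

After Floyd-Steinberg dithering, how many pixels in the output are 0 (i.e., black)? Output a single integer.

Answer: 8

Derivation:
(0,0): OLD=17 → NEW=0, ERR=17
(0,1): OLD=343/16 → NEW=0, ERR=343/16
(0,2): OLD=3937/256 → NEW=0, ERR=3937/256
(0,3): OLD=117671/4096 → NEW=0, ERR=117671/4096
(1,0): OLD=24661/256 → NEW=0, ERR=24661/256
(1,1): OLD=317011/2048 → NEW=255, ERR=-205229/2048
(1,2): OLD=3715279/65536 → NEW=0, ERR=3715279/65536
(1,3): OLD=140237529/1048576 → NEW=255, ERR=-127149351/1048576
(2,0): OLD=6170689/32768 → NEW=255, ERR=-2185151/32768
(2,1): OLD=130191067/1048576 → NEW=0, ERR=130191067/1048576
(2,2): OLD=469838823/2097152 → NEW=255, ERR=-64934937/2097152
(2,3): OLD=4231322027/33554432 → NEW=0, ERR=4231322027/33554432
(3,0): OLD=4319139121/16777216 → NEW=255, ERR=40949041/16777216
(3,1): OLD=76475734127/268435456 → NEW=255, ERR=8024692847/268435456
(3,2): OLD=1210352054161/4294967296 → NEW=255, ERR=115135393681/4294967296
(3,3): OLD=20767034716279/68719476736 → NEW=255, ERR=3243568148599/68719476736
Output grid:
  Row 0: ....  (4 black, running=4)
  Row 1: .#.#  (2 black, running=6)
  Row 2: #.#.  (2 black, running=8)
  Row 3: ####  (0 black, running=8)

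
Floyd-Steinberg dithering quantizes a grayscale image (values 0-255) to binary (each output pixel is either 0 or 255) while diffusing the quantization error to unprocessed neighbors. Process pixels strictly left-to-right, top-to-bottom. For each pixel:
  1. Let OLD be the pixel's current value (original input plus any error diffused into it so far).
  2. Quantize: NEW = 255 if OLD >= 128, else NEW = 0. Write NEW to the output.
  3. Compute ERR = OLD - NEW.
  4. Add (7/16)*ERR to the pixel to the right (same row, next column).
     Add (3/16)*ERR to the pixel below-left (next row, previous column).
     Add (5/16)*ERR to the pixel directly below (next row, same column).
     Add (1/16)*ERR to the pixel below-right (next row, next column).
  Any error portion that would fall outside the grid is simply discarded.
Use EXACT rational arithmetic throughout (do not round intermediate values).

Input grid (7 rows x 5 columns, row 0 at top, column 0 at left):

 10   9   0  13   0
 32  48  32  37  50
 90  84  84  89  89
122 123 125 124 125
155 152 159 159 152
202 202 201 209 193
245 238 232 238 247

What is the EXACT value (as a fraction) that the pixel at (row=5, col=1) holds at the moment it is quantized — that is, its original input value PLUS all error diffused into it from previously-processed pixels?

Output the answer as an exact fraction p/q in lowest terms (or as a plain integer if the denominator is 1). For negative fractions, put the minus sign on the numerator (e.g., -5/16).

(0,0): OLD=10 → NEW=0, ERR=10
(0,1): OLD=107/8 → NEW=0, ERR=107/8
(0,2): OLD=749/128 → NEW=0, ERR=749/128
(0,3): OLD=31867/2048 → NEW=0, ERR=31867/2048
(0,4): OLD=223069/32768 → NEW=0, ERR=223069/32768
(1,0): OLD=4817/128 → NEW=0, ERR=4817/128
(1,1): OLD=72055/1024 → NEW=0, ERR=72055/1024
(1,2): OLD=2240259/32768 → NEW=0, ERR=2240259/32768
(1,3): OLD=9622695/131072 → NEW=0, ERR=9622695/131072
(1,4): OLD=178717333/2097152 → NEW=0, ERR=178717333/2097152
(2,0): OLD=1883405/16384 → NEW=0, ERR=1883405/16384
(2,1): OLD=89890591/524288 → NEW=255, ERR=-43802849/524288
(2,2): OLD=729608349/8388608 → NEW=0, ERR=729608349/8388608
(2,3): OLD=22850012935/134217728 → NEW=255, ERR=-11375507705/134217728
(2,4): OLD=178540676977/2147483648 → NEW=0, ERR=178540676977/2147483648
(3,0): OLD=1193346429/8388608 → NEW=255, ERR=-945748611/8388608
(3,1): OLD=4768720377/67108864 → NEW=0, ERR=4768720377/67108864
(3,2): OLD=348226156739/2147483648 → NEW=255, ERR=-199382173501/2147483648
(3,3): OLD=334661686875/4294967296 → NEW=0, ERR=334661686875/4294967296
(3,4): OLD=12353956923335/68719476736 → NEW=255, ERR=-5169509644345/68719476736
(4,0): OLD=142906199411/1073741824 → NEW=255, ERR=-130897965709/1073741824
(4,1): OLD=3312845807411/34359738368 → NEW=0, ERR=3312845807411/34359738368
(4,2): OLD=105123986498013/549755813888 → NEW=255, ERR=-35063746043427/549755813888
(4,3): OLD=1192205979946547/8796093022208 → NEW=255, ERR=-1050797740716493/8796093022208
(4,4): OLD=11413415007333605/140737488355328 → NEW=0, ERR=11413415007333605/140737488355328
(5,0): OLD=100045537314169/549755813888 → NEW=255, ERR=-40142195227271/549755813888
(5,1): OLD=794316045957355/4398046511104 → NEW=255, ERR=-327185814374165/4398046511104
Target (5,1): original=202, with diffused error = 794316045957355/4398046511104

Answer: 794316045957355/4398046511104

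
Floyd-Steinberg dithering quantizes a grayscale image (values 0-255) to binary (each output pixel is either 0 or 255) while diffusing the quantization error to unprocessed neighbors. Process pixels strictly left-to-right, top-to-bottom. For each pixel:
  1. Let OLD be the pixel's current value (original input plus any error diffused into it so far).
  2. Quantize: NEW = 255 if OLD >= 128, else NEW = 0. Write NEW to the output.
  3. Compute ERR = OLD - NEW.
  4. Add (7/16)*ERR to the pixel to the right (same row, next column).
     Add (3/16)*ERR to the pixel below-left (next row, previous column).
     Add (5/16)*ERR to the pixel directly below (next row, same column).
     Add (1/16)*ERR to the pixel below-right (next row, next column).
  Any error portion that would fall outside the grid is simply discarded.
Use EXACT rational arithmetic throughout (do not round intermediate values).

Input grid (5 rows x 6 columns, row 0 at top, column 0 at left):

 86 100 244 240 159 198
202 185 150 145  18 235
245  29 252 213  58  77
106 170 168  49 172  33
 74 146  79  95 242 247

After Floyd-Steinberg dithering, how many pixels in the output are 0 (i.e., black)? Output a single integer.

(0,0): OLD=86 → NEW=0, ERR=86
(0,1): OLD=1101/8 → NEW=255, ERR=-939/8
(0,2): OLD=24659/128 → NEW=255, ERR=-7981/128
(0,3): OLD=435653/2048 → NEW=255, ERR=-86587/2048
(0,4): OLD=4604003/32768 → NEW=255, ERR=-3751837/32768
(0,5): OLD=77546165/524288 → NEW=255, ERR=-56147275/524288
(1,0): OLD=26479/128 → NEW=255, ERR=-6161/128
(1,1): OLD=123849/1024 → NEW=0, ERR=123849/1024
(1,2): OLD=5510461/32768 → NEW=255, ERR=-2845379/32768
(1,3): OLD=8969625/131072 → NEW=0, ERR=8969625/131072
(1,4): OLD=-88610613/8388608 → NEW=0, ERR=-88610613/8388608
(1,5): OLD=25468639517/134217728 → NEW=255, ERR=-8756881123/134217728
(2,0): OLD=4139187/16384 → NEW=255, ERR=-38733/16384
(2,1): OLD=24364577/524288 → NEW=0, ERR=24364577/524288
(2,2): OLD=2227897123/8388608 → NEW=255, ERR=88802083/8388608
(2,3): OLD=15543010891/67108864 → NEW=255, ERR=-1569749429/67108864
(2,4): OLD=78402963169/2147483648 → NEW=0, ERR=78402963169/2147483648
(2,5): OLD=2471285789751/34359738368 → NEW=0, ERR=2471285789751/34359738368
(3,0): OLD=956088899/8388608 → NEW=0, ERR=956088899/8388608
(3,1): OLD=15852688583/67108864 → NEW=255, ERR=-1260071737/67108864
(3,2): OLD=86764812581/536870912 → NEW=255, ERR=-50137269979/536870912
(3,3): OLD=286565934735/34359738368 → NEW=0, ERR=286565934735/34359738368
(3,4): OLD=54723172123503/274877906944 → NEW=255, ERR=-15370694147217/274877906944
(3,5): OLD=146427686711585/4398046511104 → NEW=0, ERR=146427686711585/4398046511104
(4,0): OLD=113920235725/1073741824 → NEW=0, ERR=113920235725/1073741824
(4,1): OLD=3026452571177/17179869184 → NEW=255, ERR=-1354414070743/17179869184
(4,2): OLD=8639526988331/549755813888 → NEW=0, ERR=8639526988331/549755813888
(4,3): OLD=775466071465079/8796093022208 → NEW=0, ERR=775466071465079/8796093022208
(4,4): OLD=37979350618251879/140737488355328 → NEW=255, ERR=2091291087643239/140737488355328
(4,5): OLD=586392226064237425/2251799813685248 → NEW=255, ERR=12183273574499185/2251799813685248
Output grid:
  Row 0: .#####  (1 black, running=1)
  Row 1: #.#..#  (3 black, running=4)
  Row 2: #.##..  (3 black, running=7)
  Row 3: .##.#.  (3 black, running=10)
  Row 4: .#..##  (3 black, running=13)

Answer: 13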